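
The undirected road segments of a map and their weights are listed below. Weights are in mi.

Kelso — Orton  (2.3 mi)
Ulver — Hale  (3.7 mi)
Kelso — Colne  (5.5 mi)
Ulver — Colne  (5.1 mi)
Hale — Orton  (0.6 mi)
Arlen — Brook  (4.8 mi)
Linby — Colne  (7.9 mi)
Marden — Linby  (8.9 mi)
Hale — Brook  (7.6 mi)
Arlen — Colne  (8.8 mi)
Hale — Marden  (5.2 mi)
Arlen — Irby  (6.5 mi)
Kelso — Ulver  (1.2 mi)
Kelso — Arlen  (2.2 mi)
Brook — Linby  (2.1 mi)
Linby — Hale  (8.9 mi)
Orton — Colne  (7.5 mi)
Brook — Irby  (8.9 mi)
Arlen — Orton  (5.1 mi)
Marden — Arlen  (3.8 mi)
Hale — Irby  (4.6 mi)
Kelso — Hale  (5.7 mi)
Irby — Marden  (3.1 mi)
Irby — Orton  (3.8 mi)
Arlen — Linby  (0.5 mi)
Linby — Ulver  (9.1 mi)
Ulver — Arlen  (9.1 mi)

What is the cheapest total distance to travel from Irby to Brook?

8.9 mi

Compare a few routes:
Irby–Arlen–Linby–Brook: 6.5+0.5+2.1 = 9.1
Irby–Brook: 8.9 = 8.9
Irby–Orton–Kelso–Arlen–Linby–Brook: 3.8+2.3+2.2+0.5+2.1 = 10.9
Irby–Marden–Arlen–Linby–Brook: 3.1+3.8+0.5+2.1 = 9.5
Cheapest is Irby–Brook at 8.9 mi.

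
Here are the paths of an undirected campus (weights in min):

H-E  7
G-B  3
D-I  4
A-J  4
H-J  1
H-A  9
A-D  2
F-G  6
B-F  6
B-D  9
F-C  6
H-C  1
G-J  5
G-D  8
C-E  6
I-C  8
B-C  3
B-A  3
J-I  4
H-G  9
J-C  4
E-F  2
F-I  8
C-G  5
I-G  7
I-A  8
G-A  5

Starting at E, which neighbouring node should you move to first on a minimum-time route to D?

F

Candidate routes:
E - C - B - A - D: 6+3+3+2 = 14
E - H - J - A - D: 7+1+4+2 = 14
E - F - B - A - D: 2+6+3+2 = 13
Cheapest is E - F - B - A - D at 13 min.
So from E the first move is to F.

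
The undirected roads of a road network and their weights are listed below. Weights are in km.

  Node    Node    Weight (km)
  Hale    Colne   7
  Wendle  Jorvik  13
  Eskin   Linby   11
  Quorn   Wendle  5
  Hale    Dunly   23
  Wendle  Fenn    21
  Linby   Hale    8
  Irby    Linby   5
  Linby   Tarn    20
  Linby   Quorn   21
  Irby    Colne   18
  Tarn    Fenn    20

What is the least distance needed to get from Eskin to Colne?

Compare a few routes:
Eskin–Linby–Hale–Colne: 11+8+7 = 26
Eskin–Linby–Irby–Colne: 11+5+18 = 34
The minimum is 26 km via Eskin–Linby–Hale–Colne.

26 km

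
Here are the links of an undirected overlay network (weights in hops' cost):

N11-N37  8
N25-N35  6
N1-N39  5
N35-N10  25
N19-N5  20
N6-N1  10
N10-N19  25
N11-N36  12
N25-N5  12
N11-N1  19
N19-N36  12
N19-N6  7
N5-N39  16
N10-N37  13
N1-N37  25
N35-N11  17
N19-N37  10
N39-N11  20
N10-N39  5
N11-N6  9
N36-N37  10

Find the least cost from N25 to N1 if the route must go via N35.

Shortest N25→N35: N25–N35 = 6
Best N35 to N1: N35–N10–N39–N1 costing 35
Total via N35: 6 + 35 = 41 hops' cost.

41 hops' cost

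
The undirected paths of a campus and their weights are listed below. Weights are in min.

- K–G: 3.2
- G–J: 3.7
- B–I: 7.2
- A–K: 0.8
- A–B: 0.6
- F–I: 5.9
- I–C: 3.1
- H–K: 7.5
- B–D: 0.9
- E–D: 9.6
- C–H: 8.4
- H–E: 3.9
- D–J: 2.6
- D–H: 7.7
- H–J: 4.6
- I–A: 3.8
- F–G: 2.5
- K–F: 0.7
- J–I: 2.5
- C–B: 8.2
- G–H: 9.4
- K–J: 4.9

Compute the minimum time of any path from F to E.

Running Dijkstra from F:
F: 0
K: 0.7  (via F)
A: 1.5  (via K)
B: 2.1  (via A)
G: 2.5  (via F)
D: 3  (via B)
I: 5.3  (via A)
J: 5.6  (via K)
H: 8.2  (via K)
C: 8.4  (via I)
E: 12.1  (via H)
Shortest route: F–K–H–E = 12.1 min.

12.1 min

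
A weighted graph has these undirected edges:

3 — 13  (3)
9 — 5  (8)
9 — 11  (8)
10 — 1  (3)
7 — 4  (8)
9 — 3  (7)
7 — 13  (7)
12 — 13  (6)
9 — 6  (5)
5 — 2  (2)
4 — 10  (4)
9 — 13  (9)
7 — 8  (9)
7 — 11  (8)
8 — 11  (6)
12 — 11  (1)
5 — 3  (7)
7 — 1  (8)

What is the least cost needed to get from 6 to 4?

Settle nodes by increasing distance from 6:
6: 0
9: 5  (via 6)
3: 12  (via 9)
5: 13  (via 9)
11: 13  (via 9)
12: 14  (via 11)
13: 14  (via 9)
2: 15  (via 5)
8: 19  (via 11)
7: 21  (via 11)
1: 29  (via 7)
4: 29  (via 7)
Shortest route: 6 → 9 → 11 → 7 → 4 = 29.

29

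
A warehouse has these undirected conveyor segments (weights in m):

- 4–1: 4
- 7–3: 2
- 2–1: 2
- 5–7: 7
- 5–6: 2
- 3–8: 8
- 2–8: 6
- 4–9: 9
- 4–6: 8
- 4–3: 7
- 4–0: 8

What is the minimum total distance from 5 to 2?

Compare a few routes:
5 → 6 → 4 → 3 → 8 → 2: 2+8+7+8+6 = 31
5 → 7 → 3 → 8 → 2: 7+2+8+6 = 23
5 → 7 → 3 → 4 → 1 → 2: 7+2+7+4+2 = 22
5 → 6 → 4 → 1 → 2: 2+8+4+2 = 16
Cheapest is 5 → 6 → 4 → 1 → 2 at 16 m.

16 m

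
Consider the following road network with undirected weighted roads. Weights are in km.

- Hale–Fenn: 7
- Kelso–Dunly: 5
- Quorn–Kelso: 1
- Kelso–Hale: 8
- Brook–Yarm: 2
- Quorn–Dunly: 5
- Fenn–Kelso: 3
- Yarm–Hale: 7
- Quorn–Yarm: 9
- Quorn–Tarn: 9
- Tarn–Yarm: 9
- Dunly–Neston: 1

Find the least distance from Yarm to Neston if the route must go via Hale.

Shortest Yarm→Hale: Yarm → Hale = 7
Shortest Hale→Neston: Hale → Kelso → Dunly → Neston = 14
Total via Hale: 7 + 14 = 21 km.

21 km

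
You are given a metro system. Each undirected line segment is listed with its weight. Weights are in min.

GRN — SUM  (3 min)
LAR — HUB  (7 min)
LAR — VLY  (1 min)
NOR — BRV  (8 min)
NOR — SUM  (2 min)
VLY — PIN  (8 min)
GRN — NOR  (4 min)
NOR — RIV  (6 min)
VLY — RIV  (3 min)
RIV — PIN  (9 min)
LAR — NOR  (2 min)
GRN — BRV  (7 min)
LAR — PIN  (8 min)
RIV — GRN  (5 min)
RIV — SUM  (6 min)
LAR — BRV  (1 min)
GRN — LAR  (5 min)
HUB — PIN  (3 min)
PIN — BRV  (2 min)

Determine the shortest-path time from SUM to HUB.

Enumerating some paths:
SUM–GRN–LAR–BRV–PIN–HUB: 3+5+1+2+3 = 14
SUM–NOR–LAR–HUB: 2+2+7 = 11
SUM–NOR–LAR–BRV–PIN–HUB: 2+2+1+2+3 = 10
SUM–GRN–NOR–LAR–BRV–PIN–HUB: 3+4+2+1+2+3 = 15
Cheapest is SUM–NOR–LAR–BRV–PIN–HUB at 10 min.

10 min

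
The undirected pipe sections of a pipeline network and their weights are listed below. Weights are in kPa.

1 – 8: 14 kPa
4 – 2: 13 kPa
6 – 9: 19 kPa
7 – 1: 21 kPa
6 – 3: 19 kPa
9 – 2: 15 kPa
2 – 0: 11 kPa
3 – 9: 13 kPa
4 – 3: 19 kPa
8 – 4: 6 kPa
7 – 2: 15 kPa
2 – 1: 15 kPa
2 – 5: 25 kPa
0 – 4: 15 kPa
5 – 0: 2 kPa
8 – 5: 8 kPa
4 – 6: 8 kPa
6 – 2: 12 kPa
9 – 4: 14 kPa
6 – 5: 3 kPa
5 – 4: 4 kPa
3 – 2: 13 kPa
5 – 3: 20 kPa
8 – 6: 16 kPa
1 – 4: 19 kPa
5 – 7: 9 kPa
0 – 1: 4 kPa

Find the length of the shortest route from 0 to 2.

Candidate routes:
0 → 5 → 6 → 2: 2+3+12 = 17
0 → 2: 11 = 11
Cheapest is 0 → 2 at 11 kPa.

11 kPa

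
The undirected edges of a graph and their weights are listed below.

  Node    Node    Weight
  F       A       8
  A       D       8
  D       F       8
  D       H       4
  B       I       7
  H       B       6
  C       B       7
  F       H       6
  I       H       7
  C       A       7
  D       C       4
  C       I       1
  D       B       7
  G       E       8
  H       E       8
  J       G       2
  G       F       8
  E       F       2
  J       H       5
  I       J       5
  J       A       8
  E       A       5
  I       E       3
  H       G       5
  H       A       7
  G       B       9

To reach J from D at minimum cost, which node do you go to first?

H

Candidate routes:
D - H - J: 4+5 = 9
D - A - J: 8+8 = 16
D - C - I - J: 4+1+5 = 10
D - H - G - J: 4+5+2 = 11
The minimum is 9 via D - H - J.
So from D the first move is to H.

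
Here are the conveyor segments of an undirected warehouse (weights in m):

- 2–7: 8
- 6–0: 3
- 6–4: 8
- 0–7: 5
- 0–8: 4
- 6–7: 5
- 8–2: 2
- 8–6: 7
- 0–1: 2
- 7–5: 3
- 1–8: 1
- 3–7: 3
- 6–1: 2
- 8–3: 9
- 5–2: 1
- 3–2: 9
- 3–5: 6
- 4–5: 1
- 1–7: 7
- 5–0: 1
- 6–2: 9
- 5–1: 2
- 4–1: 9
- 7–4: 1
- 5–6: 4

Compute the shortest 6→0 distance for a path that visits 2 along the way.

7 m

Shortest 6→2: 6 → 1 → 8 → 2 = 5
Best 2 to 0: 2 → 5 → 0 costing 2
Total via 2: 5 + 2 = 7 m.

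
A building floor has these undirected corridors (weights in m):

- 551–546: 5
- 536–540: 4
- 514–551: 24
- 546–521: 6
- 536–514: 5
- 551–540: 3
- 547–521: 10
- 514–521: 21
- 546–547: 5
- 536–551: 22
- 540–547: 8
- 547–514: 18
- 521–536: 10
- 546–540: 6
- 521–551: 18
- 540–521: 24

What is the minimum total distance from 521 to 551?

11 m

Shortest distances from 521:
521: 0
546: 6  (via 521)
547: 10  (via 521)
536: 10  (via 521)
551: 11  (via 546)
Shortest route: 521 → 546 → 551 = 11 m.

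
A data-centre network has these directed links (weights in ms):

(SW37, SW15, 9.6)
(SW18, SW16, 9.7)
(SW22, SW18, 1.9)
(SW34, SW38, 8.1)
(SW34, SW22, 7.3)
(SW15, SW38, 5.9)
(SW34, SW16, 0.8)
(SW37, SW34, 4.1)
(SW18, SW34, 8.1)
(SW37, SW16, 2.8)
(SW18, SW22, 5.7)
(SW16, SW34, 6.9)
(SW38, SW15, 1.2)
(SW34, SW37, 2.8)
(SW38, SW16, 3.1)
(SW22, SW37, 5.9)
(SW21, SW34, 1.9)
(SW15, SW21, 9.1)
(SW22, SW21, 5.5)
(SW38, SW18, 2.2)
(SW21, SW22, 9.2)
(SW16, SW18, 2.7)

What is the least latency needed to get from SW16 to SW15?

Compare a few routes:
SW16 → SW18 → SW34 → SW38 → SW15: 2.7+8.1+8.1+1.2 = 20.1
SW16 → SW34 → SW38 → SW15: 6.9+8.1+1.2 = 16.2
SW16 → SW34 → SW37 → SW15: 6.9+2.8+9.6 = 19.3
Cheapest is SW16 → SW34 → SW38 → SW15 at 16.2 ms.

16.2 ms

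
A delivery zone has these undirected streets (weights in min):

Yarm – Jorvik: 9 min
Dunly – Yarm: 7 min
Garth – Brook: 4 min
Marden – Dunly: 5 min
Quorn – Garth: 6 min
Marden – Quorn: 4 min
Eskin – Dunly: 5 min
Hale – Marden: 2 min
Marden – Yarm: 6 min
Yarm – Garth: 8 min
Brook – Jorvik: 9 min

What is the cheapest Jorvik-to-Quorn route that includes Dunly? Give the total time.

Best Jorvik to Dunly: Jorvik → Yarm → Dunly costing 16
Shortest Dunly→Quorn: Dunly → Marden → Quorn = 9
Total via Dunly: 16 + 9 = 25 min.

25 min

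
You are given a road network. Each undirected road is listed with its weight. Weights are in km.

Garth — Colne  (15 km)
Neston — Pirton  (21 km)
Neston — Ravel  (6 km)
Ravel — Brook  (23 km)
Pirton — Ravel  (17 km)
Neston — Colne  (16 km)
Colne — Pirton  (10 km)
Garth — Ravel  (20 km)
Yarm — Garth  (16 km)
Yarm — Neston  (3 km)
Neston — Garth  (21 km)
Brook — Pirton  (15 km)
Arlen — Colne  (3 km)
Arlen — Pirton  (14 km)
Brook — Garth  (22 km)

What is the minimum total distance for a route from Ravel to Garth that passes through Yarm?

25 km

Shortest Ravel→Yarm: Ravel–Neston–Yarm = 9
Best Yarm to Garth: Yarm–Garth costing 16
Total via Yarm: 9 + 16 = 25 km.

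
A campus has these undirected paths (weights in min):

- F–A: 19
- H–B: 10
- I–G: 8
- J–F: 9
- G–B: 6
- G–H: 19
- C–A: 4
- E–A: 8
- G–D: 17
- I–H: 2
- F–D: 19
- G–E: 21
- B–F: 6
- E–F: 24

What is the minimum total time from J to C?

32 min

Candidate routes:
J–F–A–C: 9+19+4 = 32
J–F–E–A–C: 9+24+8+4 = 45
The minimum is 32 min via J–F–A–C.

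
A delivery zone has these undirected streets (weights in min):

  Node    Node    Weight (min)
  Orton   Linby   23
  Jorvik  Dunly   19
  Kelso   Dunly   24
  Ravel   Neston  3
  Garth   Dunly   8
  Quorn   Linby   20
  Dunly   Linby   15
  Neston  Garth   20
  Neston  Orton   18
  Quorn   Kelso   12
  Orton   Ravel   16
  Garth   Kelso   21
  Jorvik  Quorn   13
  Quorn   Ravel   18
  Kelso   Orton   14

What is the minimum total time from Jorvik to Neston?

34 min

Compare a few routes:
Jorvik → Quorn → Ravel → Neston: 13+18+3 = 34
Jorvik → Quorn → Kelso → Orton → Neston: 13+12+14+18 = 57
Jorvik → Dunly → Garth → Neston: 19+8+20 = 47
Jorvik → Quorn → Kelso → Orton → Ravel → Neston: 13+12+14+16+3 = 58
The minimum is 34 min via Jorvik → Quorn → Ravel → Neston.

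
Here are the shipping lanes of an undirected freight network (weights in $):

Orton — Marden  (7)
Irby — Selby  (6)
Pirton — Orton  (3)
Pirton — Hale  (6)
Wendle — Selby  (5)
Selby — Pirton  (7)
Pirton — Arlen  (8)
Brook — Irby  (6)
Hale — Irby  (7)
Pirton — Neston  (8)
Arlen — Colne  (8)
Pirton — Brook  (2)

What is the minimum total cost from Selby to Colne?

Compare a few routes:
Selby → Pirton → Arlen → Colne: 7+8+8 = 23
Selby → Irby → Hale → Pirton → Arlen → Colne: 6+7+6+8+8 = 35
Selby → Irby → Brook → Pirton → Arlen → Colne: 6+6+2+8+8 = 30
The minimum is $23 via Selby → Pirton → Arlen → Colne.

$23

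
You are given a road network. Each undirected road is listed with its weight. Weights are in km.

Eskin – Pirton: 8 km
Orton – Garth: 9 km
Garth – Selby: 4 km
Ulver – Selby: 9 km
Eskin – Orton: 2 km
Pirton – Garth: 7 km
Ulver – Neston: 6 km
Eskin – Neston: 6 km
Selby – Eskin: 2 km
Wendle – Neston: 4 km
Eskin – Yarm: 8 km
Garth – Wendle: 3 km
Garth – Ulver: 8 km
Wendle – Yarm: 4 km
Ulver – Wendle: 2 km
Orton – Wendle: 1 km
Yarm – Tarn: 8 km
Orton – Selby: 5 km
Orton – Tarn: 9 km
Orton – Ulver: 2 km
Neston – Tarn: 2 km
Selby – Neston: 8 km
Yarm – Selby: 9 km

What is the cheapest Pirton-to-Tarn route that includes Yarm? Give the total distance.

Shortest Pirton→Yarm: Pirton → Garth → Wendle → Yarm = 14
Best Yarm to Tarn: Yarm → Tarn costing 8
Total via Yarm: 14 + 8 = 22 km.

22 km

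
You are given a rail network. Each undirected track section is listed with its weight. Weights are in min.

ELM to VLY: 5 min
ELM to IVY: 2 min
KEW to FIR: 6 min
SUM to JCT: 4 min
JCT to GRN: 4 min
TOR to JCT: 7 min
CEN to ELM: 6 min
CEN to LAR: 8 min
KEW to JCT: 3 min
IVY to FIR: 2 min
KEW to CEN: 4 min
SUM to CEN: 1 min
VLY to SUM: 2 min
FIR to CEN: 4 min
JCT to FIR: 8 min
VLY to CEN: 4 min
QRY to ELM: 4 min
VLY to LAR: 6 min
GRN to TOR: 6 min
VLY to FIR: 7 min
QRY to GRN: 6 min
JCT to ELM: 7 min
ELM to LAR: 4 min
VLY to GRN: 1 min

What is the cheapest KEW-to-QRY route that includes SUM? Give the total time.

14 min

Shortest KEW→SUM: KEW–CEN–SUM = 5
Best SUM to QRY: SUM–VLY–GRN–QRY costing 9
Total via SUM: 5 + 9 = 14 min.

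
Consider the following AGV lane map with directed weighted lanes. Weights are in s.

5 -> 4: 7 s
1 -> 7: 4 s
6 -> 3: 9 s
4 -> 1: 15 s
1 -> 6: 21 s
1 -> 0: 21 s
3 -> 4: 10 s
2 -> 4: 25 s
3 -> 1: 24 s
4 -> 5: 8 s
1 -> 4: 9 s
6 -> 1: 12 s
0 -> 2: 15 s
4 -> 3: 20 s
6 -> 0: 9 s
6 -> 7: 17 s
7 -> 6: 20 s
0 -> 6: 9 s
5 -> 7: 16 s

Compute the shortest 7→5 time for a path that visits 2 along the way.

Best 7 to 2: 7 → 6 → 0 → 2 costing 44
Best 2 to 5: 2 → 4 → 5 costing 33
Total via 2: 44 + 33 = 77 s.

77 s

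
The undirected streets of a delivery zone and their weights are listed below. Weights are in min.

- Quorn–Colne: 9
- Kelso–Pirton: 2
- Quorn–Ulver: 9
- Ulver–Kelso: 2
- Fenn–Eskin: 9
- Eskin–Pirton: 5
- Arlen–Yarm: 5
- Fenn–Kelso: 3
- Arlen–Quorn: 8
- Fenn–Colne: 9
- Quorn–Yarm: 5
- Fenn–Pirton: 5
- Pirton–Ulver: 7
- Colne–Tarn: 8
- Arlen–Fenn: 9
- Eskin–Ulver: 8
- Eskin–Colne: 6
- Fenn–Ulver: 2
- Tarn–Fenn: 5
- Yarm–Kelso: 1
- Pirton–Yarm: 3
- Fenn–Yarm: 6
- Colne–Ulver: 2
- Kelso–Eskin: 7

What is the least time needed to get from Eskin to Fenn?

9 min

Compare a few routes:
Eskin–Fenn: 9 = 9
Eskin–Pirton–Fenn: 5+5 = 10
Eskin–Kelso–Fenn: 7+3 = 10
Eskin–Pirton–Kelso–Fenn: 5+2+3 = 10
The minimum is 9 min via Eskin–Fenn.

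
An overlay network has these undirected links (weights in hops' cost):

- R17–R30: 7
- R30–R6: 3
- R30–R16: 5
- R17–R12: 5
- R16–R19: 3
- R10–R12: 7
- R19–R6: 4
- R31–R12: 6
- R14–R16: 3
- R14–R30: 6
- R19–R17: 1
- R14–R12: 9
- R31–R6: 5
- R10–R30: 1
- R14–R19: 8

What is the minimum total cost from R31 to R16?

12 hops' cost

Candidate routes:
R31 - R12 - R17 - R19 - R16: 6+5+1+3 = 15
R31 - R6 - R19 - R16: 5+4+3 = 12
R31 - R6 - R30 - R16: 5+3+5 = 13
Cheapest is R31 - R6 - R19 - R16 at 12 hops' cost.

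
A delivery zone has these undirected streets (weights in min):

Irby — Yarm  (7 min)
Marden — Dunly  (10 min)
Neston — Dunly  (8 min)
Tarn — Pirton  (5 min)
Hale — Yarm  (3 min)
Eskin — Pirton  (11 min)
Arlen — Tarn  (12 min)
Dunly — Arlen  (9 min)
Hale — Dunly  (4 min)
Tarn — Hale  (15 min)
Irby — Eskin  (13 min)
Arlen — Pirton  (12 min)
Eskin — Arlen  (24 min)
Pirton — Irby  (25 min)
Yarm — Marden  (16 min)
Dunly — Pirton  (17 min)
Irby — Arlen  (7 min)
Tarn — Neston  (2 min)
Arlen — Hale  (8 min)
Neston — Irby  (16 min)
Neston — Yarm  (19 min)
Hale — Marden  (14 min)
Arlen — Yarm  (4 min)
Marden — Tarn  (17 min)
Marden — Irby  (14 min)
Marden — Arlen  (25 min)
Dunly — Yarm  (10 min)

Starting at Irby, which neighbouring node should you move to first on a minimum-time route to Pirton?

Arlen

Candidate routes:
Irby → Neston → Tarn → Pirton: 16+2+5 = 23
Irby → Arlen → Tarn → Pirton: 7+12+5 = 24
Irby → Arlen → Pirton: 7+12 = 19
Irby → Yarm → Arlen → Pirton: 7+4+12 = 23
The minimum is 19 min via Irby → Arlen → Pirton.
So from Irby the first move is to Arlen.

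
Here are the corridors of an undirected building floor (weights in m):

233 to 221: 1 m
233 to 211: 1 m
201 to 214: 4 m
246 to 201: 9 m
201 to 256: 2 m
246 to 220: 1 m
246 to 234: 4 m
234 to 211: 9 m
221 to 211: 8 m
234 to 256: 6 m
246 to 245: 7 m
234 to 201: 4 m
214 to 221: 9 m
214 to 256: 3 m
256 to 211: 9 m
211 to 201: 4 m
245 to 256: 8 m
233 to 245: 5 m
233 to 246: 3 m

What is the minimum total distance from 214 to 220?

13 m

Candidate routes:
214 - 201 - 234 - 246 - 220: 4+4+4+1 = 13
214 - 256 - 201 - 234 - 246 - 220: 3+2+4+4+1 = 14
214 - 256 - 201 - 211 - 233 - 246 - 220: 3+2+4+1+3+1 = 14
214 - 256 - 234 - 246 - 220: 3+6+4+1 = 14
The minimum is 13 m via 214 - 201 - 234 - 246 - 220.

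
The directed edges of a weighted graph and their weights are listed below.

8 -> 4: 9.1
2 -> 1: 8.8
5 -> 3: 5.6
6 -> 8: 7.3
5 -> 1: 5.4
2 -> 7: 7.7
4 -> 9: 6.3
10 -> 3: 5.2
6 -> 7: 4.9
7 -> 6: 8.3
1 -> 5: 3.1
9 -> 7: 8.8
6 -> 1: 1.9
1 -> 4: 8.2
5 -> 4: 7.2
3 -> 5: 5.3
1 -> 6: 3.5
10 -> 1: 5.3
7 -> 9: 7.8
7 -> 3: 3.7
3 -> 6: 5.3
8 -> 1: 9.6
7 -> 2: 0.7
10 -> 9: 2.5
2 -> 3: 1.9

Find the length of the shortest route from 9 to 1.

18.3

Compare a few routes:
9–7–2–3–6–1: 8.8+0.7+1.9+5.3+1.9 = 18.6
9–7–3–6–1: 8.8+3.7+5.3+1.9 = 19.7
9–7–2–1: 8.8+0.7+8.8 = 18.3
9–7–6–1: 8.8+8.3+1.9 = 19
Cheapest is 9–7–2–1 at 18.3.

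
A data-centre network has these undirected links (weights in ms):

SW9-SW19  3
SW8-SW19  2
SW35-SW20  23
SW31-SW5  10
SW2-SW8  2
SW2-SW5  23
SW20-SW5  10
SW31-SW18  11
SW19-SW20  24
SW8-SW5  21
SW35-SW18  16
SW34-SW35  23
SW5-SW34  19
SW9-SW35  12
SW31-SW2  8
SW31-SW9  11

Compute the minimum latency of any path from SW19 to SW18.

Settle nodes by increasing distance from SW19:
SW19: 0
SW8: 2  (via SW19)
SW9: 3  (via SW19)
SW2: 4  (via SW8)
SW31: 12  (via SW2)
SW35: 15  (via SW9)
SW5: 22  (via SW31)
SW18: 23  (via SW31)
Shortest route: SW19 → SW8 → SW2 → SW31 → SW18 = 23 ms.

23 ms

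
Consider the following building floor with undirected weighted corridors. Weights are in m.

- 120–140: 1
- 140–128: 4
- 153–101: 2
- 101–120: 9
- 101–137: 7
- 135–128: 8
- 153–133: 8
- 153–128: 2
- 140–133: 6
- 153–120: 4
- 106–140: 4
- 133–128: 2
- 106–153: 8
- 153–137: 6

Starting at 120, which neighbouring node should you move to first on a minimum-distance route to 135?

Compare a few routes:
120 → 140 → 128 → 135: 1+4+8 = 13
120 → 153 → 128 → 135: 4+2+8 = 14
The minimum is 13 m via 120 → 140 → 128 → 135.
So from 120 the first move is to 140.

140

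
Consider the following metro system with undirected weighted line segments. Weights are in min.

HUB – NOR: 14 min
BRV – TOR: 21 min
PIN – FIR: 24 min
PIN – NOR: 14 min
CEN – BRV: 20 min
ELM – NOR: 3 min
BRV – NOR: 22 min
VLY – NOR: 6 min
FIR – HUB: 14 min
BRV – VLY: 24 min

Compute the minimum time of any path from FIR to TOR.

71 min

Shortest distances from FIR:
FIR: 0
HUB: 14  (via FIR)
PIN: 24  (via FIR)
NOR: 28  (via HUB)
ELM: 31  (via NOR)
VLY: 34  (via NOR)
BRV: 50  (via NOR)
CEN: 70  (via BRV)
TOR: 71  (via BRV)
Shortest route: FIR–HUB–NOR–BRV–TOR = 71 min.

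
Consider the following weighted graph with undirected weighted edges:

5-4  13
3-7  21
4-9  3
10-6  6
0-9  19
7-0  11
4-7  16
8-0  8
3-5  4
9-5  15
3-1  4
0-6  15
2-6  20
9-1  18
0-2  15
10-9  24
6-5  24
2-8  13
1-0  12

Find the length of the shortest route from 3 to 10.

34

Candidate routes:
3–1–0–6–10: 4+12+15+6 = 37
3–5–6–10: 4+24+6 = 34
The minimum is 34 via 3–5–6–10.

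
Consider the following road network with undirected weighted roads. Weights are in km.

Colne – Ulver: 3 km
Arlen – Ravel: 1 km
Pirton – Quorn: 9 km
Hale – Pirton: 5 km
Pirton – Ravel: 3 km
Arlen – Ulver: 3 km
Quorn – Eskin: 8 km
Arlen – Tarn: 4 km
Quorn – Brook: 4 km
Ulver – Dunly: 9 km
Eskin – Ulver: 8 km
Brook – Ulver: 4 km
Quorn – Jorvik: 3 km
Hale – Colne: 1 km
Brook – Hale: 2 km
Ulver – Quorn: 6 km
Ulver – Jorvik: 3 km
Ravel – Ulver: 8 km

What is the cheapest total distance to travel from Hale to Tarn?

11 km

Shortest distances from Hale:
Hale: 0
Colne: 1  (via Hale)
Brook: 2  (via Hale)
Ulver: 4  (via Colne)
Pirton: 5  (via Hale)
Quorn: 6  (via Brook)
Jorvik: 7  (via Ulver)
Arlen: 7  (via Ulver)
Ravel: 8  (via Pirton)
Tarn: 11  (via Arlen)
Shortest route: Hale → Colne → Ulver → Arlen → Tarn = 11 km.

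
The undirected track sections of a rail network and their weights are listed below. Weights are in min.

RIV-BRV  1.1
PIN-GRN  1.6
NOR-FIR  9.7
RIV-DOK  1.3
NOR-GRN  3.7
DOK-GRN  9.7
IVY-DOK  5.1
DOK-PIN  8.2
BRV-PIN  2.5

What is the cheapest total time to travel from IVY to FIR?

Enumerating some paths:
IVY–DOK–RIV–BRV–PIN–GRN–NOR–FIR: 5.1+1.3+1.1+2.5+1.6+3.7+9.7 = 25
IVY–DOK–PIN–GRN–NOR–FIR: 5.1+8.2+1.6+3.7+9.7 = 28.3
IVY–DOK–GRN–NOR–FIR: 5.1+9.7+3.7+9.7 = 28.2
Cheapest is IVY–DOK–RIV–BRV–PIN–GRN–NOR–FIR at 25 min.

25 min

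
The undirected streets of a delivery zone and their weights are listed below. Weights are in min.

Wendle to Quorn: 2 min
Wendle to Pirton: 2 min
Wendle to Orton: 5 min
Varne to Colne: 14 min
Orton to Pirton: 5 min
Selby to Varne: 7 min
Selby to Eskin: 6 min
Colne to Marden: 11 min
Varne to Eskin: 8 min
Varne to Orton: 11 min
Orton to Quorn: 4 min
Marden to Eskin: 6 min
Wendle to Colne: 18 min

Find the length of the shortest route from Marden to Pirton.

Shortest distances from Marden:
Marden: 0
Eskin: 6  (via Marden)
Colne: 11  (via Marden)
Selby: 12  (via Eskin)
Varne: 14  (via Eskin)
Orton: 25  (via Varne)
Quorn: 29  (via Orton)
Wendle: 29  (via Colne)
Pirton: 30  (via Orton)
Shortest route: Marden → Eskin → Varne → Orton → Pirton = 30 min.

30 min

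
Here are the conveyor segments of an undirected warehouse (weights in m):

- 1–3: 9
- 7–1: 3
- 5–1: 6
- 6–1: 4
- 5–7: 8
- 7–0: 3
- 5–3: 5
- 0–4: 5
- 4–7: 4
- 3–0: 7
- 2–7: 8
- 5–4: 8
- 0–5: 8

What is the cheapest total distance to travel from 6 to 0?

Candidate routes:
6 → 1 → 7 → 0: 4+3+3 = 10
6 → 1 → 3 → 0: 4+9+7 = 20
6 → 1 → 7 → 4 → 0: 4+3+4+5 = 16
6 → 1 → 5 → 0: 4+6+8 = 18
The minimum is 10 m via 6 → 1 → 7 → 0.

10 m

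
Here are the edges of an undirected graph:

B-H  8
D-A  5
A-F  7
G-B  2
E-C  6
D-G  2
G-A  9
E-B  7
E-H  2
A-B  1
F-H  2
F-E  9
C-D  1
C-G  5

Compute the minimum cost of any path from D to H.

Enumerating some paths:
D → C → E → H: 1+6+2 = 9
D → G → B → H: 2+2+8 = 12
D → G → B → A → F → H: 2+2+1+7+2 = 14
D → G → B → E → H: 2+2+7+2 = 13
The minimum is 9 via D → C → E → H.

9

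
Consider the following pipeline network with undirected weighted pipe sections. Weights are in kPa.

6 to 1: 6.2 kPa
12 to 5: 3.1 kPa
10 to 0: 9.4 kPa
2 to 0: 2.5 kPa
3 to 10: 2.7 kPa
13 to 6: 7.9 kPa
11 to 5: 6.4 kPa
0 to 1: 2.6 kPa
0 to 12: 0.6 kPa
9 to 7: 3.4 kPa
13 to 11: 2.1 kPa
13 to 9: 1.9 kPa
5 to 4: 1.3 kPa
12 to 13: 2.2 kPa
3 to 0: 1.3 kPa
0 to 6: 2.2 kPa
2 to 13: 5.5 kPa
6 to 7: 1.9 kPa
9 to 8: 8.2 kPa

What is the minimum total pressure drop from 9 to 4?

Settle nodes by increasing distance from 9:
9: 0
13: 1.9  (via 9)
7: 3.4  (via 9)
11: 4  (via 13)
12: 4.1  (via 13)
0: 4.7  (via 12)
6: 5.3  (via 7)
3: 6  (via 0)
2: 7.2  (via 0)
5: 7.2  (via 12)
1: 7.3  (via 0)
8: 8.2  (via 9)
4: 8.5  (via 5)
Shortest route: 9 → 13 → 12 → 5 → 4 = 8.5 kPa.

8.5 kPa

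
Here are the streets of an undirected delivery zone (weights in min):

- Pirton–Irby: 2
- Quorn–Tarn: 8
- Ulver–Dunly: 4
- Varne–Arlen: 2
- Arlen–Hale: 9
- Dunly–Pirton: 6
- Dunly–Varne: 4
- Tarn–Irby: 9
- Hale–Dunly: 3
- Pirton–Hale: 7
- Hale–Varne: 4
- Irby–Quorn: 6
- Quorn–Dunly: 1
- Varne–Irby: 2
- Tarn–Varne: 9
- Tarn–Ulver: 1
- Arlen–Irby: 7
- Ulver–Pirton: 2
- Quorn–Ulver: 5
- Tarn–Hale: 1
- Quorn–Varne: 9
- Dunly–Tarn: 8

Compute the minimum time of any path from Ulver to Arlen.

8 min

Settle nodes by increasing distance from Ulver:
Ulver: 0
Tarn: 1  (via Ulver)
Hale: 2  (via Tarn)
Pirton: 2  (via Ulver)
Dunly: 4  (via Ulver)
Irby: 4  (via Pirton)
Quorn: 5  (via Ulver)
Varne: 6  (via Hale)
Arlen: 8  (via Varne)
Shortest route: Ulver → Tarn → Hale → Varne → Arlen = 8 min.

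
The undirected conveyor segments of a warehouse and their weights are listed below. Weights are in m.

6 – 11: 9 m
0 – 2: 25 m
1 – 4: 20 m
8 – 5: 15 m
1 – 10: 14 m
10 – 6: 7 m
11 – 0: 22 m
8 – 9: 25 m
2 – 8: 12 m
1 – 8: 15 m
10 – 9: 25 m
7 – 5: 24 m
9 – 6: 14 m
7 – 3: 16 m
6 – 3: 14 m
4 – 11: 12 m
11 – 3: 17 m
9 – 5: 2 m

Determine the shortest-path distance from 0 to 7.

55 m

Enumerating some paths:
0 - 11 - 3 - 7: 22+17+16 = 55
0 - 2 - 8 - 5 - 7: 25+12+15+24 = 76
0 - 11 - 6 - 3 - 7: 22+9+14+16 = 61
0 - 11 - 6 - 9 - 5 - 7: 22+9+14+2+24 = 71
Cheapest is 0 - 11 - 3 - 7 at 55 m.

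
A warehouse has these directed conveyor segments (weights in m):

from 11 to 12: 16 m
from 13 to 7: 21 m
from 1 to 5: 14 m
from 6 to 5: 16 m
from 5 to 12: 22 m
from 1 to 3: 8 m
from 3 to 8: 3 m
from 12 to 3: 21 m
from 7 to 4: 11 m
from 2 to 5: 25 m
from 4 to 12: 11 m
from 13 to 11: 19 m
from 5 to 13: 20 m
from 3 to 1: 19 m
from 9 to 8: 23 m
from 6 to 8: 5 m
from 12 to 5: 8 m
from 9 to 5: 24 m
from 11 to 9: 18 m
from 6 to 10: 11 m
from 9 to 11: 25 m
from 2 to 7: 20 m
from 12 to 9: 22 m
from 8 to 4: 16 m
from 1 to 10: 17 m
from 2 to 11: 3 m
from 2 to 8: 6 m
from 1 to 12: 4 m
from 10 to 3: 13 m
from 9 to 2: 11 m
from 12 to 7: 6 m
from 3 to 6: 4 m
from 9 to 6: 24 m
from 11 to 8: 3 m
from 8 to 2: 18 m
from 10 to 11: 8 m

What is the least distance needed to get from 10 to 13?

Shortest distances from 10:
10: 0
11: 8  (via 10)
8: 11  (via 11)
3: 13  (via 10)
6: 17  (via 3)
12: 24  (via 11)
9: 26  (via 11)
4: 27  (via 8)
2: 29  (via 8)
7: 30  (via 12)
1: 32  (via 3)
5: 32  (via 12)
13: 52  (via 5)
Shortest route: 10 → 11 → 12 → 5 → 13 = 52 m.

52 m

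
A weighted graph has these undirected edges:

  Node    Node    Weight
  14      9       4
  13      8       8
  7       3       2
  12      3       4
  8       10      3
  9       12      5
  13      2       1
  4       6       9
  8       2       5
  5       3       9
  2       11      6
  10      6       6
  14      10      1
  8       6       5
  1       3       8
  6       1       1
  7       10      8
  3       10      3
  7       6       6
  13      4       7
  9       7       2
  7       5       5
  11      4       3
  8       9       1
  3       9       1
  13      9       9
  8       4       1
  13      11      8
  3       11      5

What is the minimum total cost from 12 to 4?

7

Settle nodes by increasing distance from 12:
12: 0
3: 4  (via 12)
9: 5  (via 12)
7: 6  (via 3)
8: 6  (via 9)
4: 7  (via 8)
Shortest route: 12–9–8–4 = 7.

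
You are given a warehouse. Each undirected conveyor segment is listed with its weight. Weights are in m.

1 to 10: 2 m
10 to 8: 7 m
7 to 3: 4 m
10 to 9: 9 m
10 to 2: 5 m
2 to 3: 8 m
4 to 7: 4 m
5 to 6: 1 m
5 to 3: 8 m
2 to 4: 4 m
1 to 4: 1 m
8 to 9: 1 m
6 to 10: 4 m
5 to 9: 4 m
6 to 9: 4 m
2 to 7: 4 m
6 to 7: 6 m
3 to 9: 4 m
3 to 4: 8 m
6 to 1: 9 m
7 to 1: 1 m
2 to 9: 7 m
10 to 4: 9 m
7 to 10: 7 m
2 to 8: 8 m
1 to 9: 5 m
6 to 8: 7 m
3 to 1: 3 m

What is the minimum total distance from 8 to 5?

5 m

Enumerating some paths:
8 - 9 - 5: 1+4 = 5
8 - 6 - 5: 7+1 = 8
8 - 9 - 6 - 5: 1+4+1 = 6
The minimum is 5 m via 8 - 9 - 5.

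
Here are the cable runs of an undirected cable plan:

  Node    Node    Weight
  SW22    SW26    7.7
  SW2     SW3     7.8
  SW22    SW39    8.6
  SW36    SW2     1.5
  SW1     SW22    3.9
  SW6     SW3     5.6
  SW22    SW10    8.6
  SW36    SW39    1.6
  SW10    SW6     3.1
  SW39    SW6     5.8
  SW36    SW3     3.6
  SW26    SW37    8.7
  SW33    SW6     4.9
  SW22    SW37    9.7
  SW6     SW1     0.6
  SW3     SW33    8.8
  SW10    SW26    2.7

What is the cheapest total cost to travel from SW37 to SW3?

19.8

Running Dijkstra from SW37:
SW37: 0
SW26: 8.7  (via SW37)
SW22: 9.7  (via SW37)
SW10: 11.4  (via SW26)
SW1: 13.6  (via SW22)
SW6: 14.2  (via SW1)
SW39: 18.3  (via SW22)
SW33: 19.1  (via SW6)
SW3: 19.8  (via SW6)
Shortest route: SW37 → SW22 → SW1 → SW6 → SW3 = 19.8.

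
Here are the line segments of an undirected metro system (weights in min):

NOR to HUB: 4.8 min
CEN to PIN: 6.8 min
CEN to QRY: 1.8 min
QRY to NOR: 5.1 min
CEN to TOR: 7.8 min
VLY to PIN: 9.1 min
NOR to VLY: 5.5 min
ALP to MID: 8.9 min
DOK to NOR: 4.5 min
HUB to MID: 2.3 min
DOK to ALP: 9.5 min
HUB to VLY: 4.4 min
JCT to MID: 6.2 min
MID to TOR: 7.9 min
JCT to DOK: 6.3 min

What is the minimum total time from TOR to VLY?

Settle nodes by increasing distance from TOR:
TOR: 0
CEN: 7.8  (via TOR)
MID: 7.9  (via TOR)
QRY: 9.6  (via CEN)
HUB: 10.2  (via MID)
JCT: 14.1  (via MID)
VLY: 14.6  (via HUB)
Shortest route: TOR → MID → HUB → VLY = 14.6 min.

14.6 min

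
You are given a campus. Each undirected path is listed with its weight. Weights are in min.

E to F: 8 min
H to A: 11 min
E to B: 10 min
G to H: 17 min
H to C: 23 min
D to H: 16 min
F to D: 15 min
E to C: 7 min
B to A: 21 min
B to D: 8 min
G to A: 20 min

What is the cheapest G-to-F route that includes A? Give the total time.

59 min

Best G to A: G–A costing 20
Best A to F: A–B–E–F costing 39
Total via A: 20 + 39 = 59 min.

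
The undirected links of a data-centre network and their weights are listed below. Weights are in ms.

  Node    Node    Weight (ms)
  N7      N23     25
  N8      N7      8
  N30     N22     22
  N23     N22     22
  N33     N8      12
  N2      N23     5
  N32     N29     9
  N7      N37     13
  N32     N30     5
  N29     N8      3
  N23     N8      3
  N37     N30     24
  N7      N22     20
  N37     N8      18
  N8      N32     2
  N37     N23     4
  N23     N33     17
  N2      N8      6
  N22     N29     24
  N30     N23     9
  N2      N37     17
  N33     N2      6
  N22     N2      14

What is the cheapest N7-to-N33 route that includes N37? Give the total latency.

Shortest N7→N37: N7–N37 = 13
Shortest N37→N33: N37–N23–N2–N33 = 15
Total via N37: 13 + 15 = 28 ms.

28 ms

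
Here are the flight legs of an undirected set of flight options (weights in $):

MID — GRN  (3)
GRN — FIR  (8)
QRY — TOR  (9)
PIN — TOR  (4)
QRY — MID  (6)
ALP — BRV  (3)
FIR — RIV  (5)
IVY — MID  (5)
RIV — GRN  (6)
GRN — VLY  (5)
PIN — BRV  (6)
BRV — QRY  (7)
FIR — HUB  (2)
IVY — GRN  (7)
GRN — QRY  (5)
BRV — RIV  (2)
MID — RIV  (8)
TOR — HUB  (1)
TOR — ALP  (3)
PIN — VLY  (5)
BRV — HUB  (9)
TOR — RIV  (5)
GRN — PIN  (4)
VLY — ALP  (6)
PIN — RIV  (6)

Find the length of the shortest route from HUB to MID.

$12

Compare a few routes:
HUB → TOR → RIV → MID: 1+5+8 = 14
HUB → TOR → RIV → GRN → MID: 1+5+6+3 = 15
HUB → TOR → PIN → GRN → MID: 1+4+4+3 = 12
HUB → FIR → GRN → MID: 2+8+3 = 13
The minimum is $12 via HUB → TOR → PIN → GRN → MID.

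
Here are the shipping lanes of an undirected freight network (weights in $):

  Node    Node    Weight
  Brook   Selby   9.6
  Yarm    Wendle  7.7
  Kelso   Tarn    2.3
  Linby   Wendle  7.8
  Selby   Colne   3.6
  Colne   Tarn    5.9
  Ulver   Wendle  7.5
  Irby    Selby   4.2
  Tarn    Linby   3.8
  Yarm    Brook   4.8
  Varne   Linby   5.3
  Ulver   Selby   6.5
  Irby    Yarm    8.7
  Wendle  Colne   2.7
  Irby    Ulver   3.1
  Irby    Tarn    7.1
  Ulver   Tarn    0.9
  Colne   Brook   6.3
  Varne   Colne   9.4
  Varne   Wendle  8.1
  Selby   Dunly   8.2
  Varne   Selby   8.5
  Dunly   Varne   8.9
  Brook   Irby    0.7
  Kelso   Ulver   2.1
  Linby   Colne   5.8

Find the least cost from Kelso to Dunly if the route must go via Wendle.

$24.1

Best Kelso to Wendle: Kelso → Ulver → Wendle costing 9.6
Best Wendle to Dunly: Wendle → Colne → Selby → Dunly costing 14.5
Total via Wendle: 9.6 + 14.5 = $24.1.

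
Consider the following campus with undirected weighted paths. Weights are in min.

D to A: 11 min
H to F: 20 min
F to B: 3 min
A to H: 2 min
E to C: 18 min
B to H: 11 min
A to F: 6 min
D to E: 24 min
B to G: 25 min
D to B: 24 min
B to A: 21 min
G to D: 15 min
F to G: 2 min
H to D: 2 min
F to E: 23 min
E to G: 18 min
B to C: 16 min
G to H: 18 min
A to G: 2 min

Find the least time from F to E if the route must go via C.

Best F to C: F → B → C costing 19
Shortest C→E: C → E = 18
Total via C: 19 + 18 = 37 min.

37 min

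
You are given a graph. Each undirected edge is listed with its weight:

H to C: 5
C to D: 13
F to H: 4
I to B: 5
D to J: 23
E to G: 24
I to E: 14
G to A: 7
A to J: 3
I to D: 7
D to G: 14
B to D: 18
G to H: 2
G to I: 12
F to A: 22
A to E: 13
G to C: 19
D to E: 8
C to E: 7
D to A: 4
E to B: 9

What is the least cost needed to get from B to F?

23

Running Dijkstra from B:
B: 0
I: 5  (via B)
E: 9  (via B)
D: 12  (via I)
A: 16  (via D)
C: 16  (via E)
G: 17  (via I)
H: 19  (via G)
J: 19  (via A)
F: 23  (via H)
Shortest route: B → I → G → H → F = 23.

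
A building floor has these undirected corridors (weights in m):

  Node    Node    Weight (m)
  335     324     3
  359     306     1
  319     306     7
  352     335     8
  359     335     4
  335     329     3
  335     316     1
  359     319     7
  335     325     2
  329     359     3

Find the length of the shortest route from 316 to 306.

Running Dijkstra from 316:
316: 0
335: 1  (via 316)
325: 3  (via 335)
324: 4  (via 335)
329: 4  (via 335)
359: 5  (via 335)
306: 6  (via 359)
Shortest route: 316 → 335 → 359 → 306 = 6 m.

6 m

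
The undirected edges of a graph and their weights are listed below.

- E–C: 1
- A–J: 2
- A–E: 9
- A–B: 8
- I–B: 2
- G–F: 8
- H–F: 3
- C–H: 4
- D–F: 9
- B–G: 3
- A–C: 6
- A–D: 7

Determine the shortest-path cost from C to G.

15

Shortest distances from C:
C: 0
E: 1  (via C)
H: 4  (via C)
A: 6  (via C)
F: 7  (via H)
J: 8  (via A)
D: 13  (via A)
B: 14  (via A)
G: 15  (via F)
Shortest route: C → H → F → G = 15.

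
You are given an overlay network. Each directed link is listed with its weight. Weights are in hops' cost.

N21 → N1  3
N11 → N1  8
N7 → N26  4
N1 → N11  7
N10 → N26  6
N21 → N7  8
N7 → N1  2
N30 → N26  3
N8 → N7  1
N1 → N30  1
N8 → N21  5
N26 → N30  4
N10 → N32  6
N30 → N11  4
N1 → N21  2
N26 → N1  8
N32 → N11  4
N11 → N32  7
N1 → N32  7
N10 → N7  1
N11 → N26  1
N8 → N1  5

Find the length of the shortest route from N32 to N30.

9 hops' cost

Compare a few routes:
N32 → N11 → N26 → N30: 4+1+4 = 9
N32 → N11 → N26 → N1 → N30: 4+1+8+1 = 14
N32 → N11 → N1 → N30: 4+8+1 = 13
The minimum is 9 hops' cost via N32 → N11 → N26 → N30.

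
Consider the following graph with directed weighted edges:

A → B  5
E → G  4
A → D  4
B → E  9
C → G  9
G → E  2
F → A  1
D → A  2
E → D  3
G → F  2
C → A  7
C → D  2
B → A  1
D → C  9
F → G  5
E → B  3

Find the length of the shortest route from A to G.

18

Settle nodes by increasing distance from A:
A: 0
D: 4  (via A)
B: 5  (via A)
C: 13  (via D)
E: 14  (via B)
G: 18  (via E)
Shortest route: A–B–E–G = 18.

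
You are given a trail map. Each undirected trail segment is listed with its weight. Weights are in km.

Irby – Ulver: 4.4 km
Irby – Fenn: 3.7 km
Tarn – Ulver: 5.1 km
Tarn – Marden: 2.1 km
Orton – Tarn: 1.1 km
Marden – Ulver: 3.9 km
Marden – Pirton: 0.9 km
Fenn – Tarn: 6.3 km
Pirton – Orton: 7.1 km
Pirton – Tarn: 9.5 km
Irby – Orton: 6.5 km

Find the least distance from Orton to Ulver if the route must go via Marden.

7.1 km

Shortest Orton→Marden: Orton → Tarn → Marden = 3.2
Best Marden to Ulver: Marden → Ulver costing 3.9
Total via Marden: 3.2 + 3.9 = 7.1 km.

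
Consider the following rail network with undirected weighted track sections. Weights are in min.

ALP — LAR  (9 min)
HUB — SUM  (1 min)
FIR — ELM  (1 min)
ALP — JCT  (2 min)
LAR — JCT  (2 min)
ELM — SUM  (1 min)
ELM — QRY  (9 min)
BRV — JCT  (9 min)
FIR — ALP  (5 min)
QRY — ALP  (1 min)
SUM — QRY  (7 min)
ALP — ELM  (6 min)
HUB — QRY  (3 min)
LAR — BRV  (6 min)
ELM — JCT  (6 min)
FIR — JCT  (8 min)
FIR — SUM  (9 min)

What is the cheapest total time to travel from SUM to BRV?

Running Dijkstra from SUM:
SUM: 0
ELM: 1  (via SUM)
HUB: 1  (via SUM)
FIR: 2  (via ELM)
QRY: 4  (via HUB)
ALP: 5  (via QRY)
JCT: 7  (via ELM)
LAR: 9  (via JCT)
BRV: 15  (via LAR)
Shortest route: SUM–ELM–JCT–LAR–BRV = 15 min.

15 min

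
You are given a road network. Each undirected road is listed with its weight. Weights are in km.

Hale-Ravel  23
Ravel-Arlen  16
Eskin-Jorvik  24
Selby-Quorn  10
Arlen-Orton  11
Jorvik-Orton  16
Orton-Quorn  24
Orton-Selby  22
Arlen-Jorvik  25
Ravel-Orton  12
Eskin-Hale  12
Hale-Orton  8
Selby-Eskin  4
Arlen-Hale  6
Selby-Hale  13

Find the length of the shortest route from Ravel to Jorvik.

28 km

Shortest distances from Ravel:
Ravel: 0
Orton: 12  (via Ravel)
Arlen: 16  (via Ravel)
Hale: 20  (via Orton)
Jorvik: 28  (via Orton)
Shortest route: Ravel–Orton–Jorvik = 28 km.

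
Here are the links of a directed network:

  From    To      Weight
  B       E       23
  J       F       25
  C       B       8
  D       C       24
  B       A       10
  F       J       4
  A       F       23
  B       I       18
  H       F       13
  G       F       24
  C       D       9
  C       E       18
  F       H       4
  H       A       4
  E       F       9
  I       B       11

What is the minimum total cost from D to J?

55

Shortest distances from D:
D: 0
C: 24  (via D)
B: 32  (via C)
A: 42  (via B)
E: 42  (via C)
I: 50  (via B)
F: 51  (via E)
H: 55  (via F)
J: 55  (via F)
Shortest route: D–C–E–F–J = 55.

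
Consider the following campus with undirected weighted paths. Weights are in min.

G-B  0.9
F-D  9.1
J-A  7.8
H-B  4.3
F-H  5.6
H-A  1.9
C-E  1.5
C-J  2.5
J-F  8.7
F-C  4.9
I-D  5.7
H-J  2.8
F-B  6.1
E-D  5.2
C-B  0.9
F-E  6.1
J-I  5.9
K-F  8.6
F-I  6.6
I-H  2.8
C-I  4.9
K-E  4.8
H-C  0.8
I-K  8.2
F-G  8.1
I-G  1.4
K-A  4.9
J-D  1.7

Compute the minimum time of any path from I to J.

5.6 min

Candidate routes:
I → H → J: 2.8+2.8 = 5.6
I → G → B → C → J: 1.4+0.9+0.9+2.5 = 5.7
I → J: 5.9 = 5.9
Cheapest is I → H → J at 5.6 min.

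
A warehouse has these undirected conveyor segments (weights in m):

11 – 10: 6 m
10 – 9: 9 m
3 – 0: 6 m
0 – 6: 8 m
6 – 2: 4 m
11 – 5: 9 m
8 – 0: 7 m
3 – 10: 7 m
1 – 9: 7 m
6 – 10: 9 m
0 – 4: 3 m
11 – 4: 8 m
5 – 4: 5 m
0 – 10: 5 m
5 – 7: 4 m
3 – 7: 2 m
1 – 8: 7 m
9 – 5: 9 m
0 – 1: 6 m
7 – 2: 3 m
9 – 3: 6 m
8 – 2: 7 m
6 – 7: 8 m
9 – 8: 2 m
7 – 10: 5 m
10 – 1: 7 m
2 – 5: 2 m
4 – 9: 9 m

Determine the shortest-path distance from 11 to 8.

17 m

Candidate routes:
11–5–2–8: 9+2+7 = 18
11–10–9–8: 6+9+2 = 17
The minimum is 17 m via 11–10–9–8.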